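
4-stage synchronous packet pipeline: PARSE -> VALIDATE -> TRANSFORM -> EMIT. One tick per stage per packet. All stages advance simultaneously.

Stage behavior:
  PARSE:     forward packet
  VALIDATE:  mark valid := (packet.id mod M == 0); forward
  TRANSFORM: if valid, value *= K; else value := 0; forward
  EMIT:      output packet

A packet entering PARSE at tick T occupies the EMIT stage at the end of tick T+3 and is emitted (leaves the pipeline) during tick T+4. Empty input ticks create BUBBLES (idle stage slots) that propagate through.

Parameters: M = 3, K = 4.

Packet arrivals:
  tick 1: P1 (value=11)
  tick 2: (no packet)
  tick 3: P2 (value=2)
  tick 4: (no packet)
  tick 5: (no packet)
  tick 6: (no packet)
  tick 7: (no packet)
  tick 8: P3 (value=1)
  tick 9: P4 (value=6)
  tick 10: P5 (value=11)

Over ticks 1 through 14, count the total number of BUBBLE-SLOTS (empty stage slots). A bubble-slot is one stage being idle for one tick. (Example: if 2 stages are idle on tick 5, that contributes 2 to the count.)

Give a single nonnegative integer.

Tick 1: [PARSE:P1(v=11,ok=F), VALIDATE:-, TRANSFORM:-, EMIT:-] out:-; bubbles=3
Tick 2: [PARSE:-, VALIDATE:P1(v=11,ok=F), TRANSFORM:-, EMIT:-] out:-; bubbles=3
Tick 3: [PARSE:P2(v=2,ok=F), VALIDATE:-, TRANSFORM:P1(v=0,ok=F), EMIT:-] out:-; bubbles=2
Tick 4: [PARSE:-, VALIDATE:P2(v=2,ok=F), TRANSFORM:-, EMIT:P1(v=0,ok=F)] out:-; bubbles=2
Tick 5: [PARSE:-, VALIDATE:-, TRANSFORM:P2(v=0,ok=F), EMIT:-] out:P1(v=0); bubbles=3
Tick 6: [PARSE:-, VALIDATE:-, TRANSFORM:-, EMIT:P2(v=0,ok=F)] out:-; bubbles=3
Tick 7: [PARSE:-, VALIDATE:-, TRANSFORM:-, EMIT:-] out:P2(v=0); bubbles=4
Tick 8: [PARSE:P3(v=1,ok=F), VALIDATE:-, TRANSFORM:-, EMIT:-] out:-; bubbles=3
Tick 9: [PARSE:P4(v=6,ok=F), VALIDATE:P3(v=1,ok=T), TRANSFORM:-, EMIT:-] out:-; bubbles=2
Tick 10: [PARSE:P5(v=11,ok=F), VALIDATE:P4(v=6,ok=F), TRANSFORM:P3(v=4,ok=T), EMIT:-] out:-; bubbles=1
Tick 11: [PARSE:-, VALIDATE:P5(v=11,ok=F), TRANSFORM:P4(v=0,ok=F), EMIT:P3(v=4,ok=T)] out:-; bubbles=1
Tick 12: [PARSE:-, VALIDATE:-, TRANSFORM:P5(v=0,ok=F), EMIT:P4(v=0,ok=F)] out:P3(v=4); bubbles=2
Tick 13: [PARSE:-, VALIDATE:-, TRANSFORM:-, EMIT:P5(v=0,ok=F)] out:P4(v=0); bubbles=3
Tick 14: [PARSE:-, VALIDATE:-, TRANSFORM:-, EMIT:-] out:P5(v=0); bubbles=4
Total bubble-slots: 36

Answer: 36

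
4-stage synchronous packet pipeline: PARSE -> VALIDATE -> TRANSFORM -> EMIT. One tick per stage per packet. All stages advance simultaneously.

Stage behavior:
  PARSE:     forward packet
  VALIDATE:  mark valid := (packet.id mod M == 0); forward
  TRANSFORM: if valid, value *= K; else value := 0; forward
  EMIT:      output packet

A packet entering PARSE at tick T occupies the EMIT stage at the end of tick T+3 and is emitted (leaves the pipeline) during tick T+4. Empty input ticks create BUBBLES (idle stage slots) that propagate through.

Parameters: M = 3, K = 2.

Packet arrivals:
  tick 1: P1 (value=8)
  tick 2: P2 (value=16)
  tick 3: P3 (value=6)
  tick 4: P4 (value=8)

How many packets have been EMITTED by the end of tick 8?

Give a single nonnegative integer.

Answer: 4

Derivation:
Tick 1: [PARSE:P1(v=8,ok=F), VALIDATE:-, TRANSFORM:-, EMIT:-] out:-; in:P1
Tick 2: [PARSE:P2(v=16,ok=F), VALIDATE:P1(v=8,ok=F), TRANSFORM:-, EMIT:-] out:-; in:P2
Tick 3: [PARSE:P3(v=6,ok=F), VALIDATE:P2(v=16,ok=F), TRANSFORM:P1(v=0,ok=F), EMIT:-] out:-; in:P3
Tick 4: [PARSE:P4(v=8,ok=F), VALIDATE:P3(v=6,ok=T), TRANSFORM:P2(v=0,ok=F), EMIT:P1(v=0,ok=F)] out:-; in:P4
Tick 5: [PARSE:-, VALIDATE:P4(v=8,ok=F), TRANSFORM:P3(v=12,ok=T), EMIT:P2(v=0,ok=F)] out:P1(v=0); in:-
Tick 6: [PARSE:-, VALIDATE:-, TRANSFORM:P4(v=0,ok=F), EMIT:P3(v=12,ok=T)] out:P2(v=0); in:-
Tick 7: [PARSE:-, VALIDATE:-, TRANSFORM:-, EMIT:P4(v=0,ok=F)] out:P3(v=12); in:-
Tick 8: [PARSE:-, VALIDATE:-, TRANSFORM:-, EMIT:-] out:P4(v=0); in:-
Emitted by tick 8: ['P1', 'P2', 'P3', 'P4']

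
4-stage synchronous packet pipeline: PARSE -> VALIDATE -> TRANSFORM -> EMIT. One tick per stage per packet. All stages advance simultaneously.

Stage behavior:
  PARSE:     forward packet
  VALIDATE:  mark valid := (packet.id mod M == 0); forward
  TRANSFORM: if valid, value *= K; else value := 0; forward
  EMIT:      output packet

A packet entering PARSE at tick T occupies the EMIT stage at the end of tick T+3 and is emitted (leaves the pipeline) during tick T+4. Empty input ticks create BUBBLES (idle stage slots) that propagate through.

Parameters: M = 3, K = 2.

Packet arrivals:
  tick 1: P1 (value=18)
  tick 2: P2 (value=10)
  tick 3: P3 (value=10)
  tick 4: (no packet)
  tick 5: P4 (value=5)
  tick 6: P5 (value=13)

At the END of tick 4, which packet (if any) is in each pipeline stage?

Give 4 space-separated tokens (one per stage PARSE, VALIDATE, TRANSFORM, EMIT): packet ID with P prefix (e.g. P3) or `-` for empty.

Answer: - P3 P2 P1

Derivation:
Tick 1: [PARSE:P1(v=18,ok=F), VALIDATE:-, TRANSFORM:-, EMIT:-] out:-; in:P1
Tick 2: [PARSE:P2(v=10,ok=F), VALIDATE:P1(v=18,ok=F), TRANSFORM:-, EMIT:-] out:-; in:P2
Tick 3: [PARSE:P3(v=10,ok=F), VALIDATE:P2(v=10,ok=F), TRANSFORM:P1(v=0,ok=F), EMIT:-] out:-; in:P3
Tick 4: [PARSE:-, VALIDATE:P3(v=10,ok=T), TRANSFORM:P2(v=0,ok=F), EMIT:P1(v=0,ok=F)] out:-; in:-
At end of tick 4: ['-', 'P3', 'P2', 'P1']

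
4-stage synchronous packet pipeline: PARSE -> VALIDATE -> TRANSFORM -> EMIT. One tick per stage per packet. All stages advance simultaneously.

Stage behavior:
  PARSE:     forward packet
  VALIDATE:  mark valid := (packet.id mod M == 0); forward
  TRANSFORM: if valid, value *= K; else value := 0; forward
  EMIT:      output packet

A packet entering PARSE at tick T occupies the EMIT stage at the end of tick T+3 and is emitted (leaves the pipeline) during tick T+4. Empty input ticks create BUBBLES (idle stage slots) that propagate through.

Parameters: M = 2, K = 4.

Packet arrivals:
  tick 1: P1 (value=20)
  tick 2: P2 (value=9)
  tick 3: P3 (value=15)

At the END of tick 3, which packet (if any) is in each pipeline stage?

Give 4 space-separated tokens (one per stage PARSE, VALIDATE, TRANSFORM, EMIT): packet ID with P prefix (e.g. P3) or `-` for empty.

Answer: P3 P2 P1 -

Derivation:
Tick 1: [PARSE:P1(v=20,ok=F), VALIDATE:-, TRANSFORM:-, EMIT:-] out:-; in:P1
Tick 2: [PARSE:P2(v=9,ok=F), VALIDATE:P1(v=20,ok=F), TRANSFORM:-, EMIT:-] out:-; in:P2
Tick 3: [PARSE:P3(v=15,ok=F), VALIDATE:P2(v=9,ok=T), TRANSFORM:P1(v=0,ok=F), EMIT:-] out:-; in:P3
At end of tick 3: ['P3', 'P2', 'P1', '-']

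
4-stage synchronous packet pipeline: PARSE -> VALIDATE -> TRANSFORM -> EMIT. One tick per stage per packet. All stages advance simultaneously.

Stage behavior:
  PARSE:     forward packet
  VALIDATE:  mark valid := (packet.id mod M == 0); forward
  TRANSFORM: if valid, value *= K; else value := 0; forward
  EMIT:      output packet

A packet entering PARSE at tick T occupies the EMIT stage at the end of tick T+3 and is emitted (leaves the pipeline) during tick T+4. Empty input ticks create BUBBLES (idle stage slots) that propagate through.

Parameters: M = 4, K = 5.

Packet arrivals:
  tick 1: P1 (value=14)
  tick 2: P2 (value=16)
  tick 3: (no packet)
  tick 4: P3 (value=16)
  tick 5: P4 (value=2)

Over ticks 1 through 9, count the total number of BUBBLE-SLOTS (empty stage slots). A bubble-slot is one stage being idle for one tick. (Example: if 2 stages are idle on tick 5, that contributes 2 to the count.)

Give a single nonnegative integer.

Answer: 20

Derivation:
Tick 1: [PARSE:P1(v=14,ok=F), VALIDATE:-, TRANSFORM:-, EMIT:-] out:-; bubbles=3
Tick 2: [PARSE:P2(v=16,ok=F), VALIDATE:P1(v=14,ok=F), TRANSFORM:-, EMIT:-] out:-; bubbles=2
Tick 3: [PARSE:-, VALIDATE:P2(v=16,ok=F), TRANSFORM:P1(v=0,ok=F), EMIT:-] out:-; bubbles=2
Tick 4: [PARSE:P3(v=16,ok=F), VALIDATE:-, TRANSFORM:P2(v=0,ok=F), EMIT:P1(v=0,ok=F)] out:-; bubbles=1
Tick 5: [PARSE:P4(v=2,ok=F), VALIDATE:P3(v=16,ok=F), TRANSFORM:-, EMIT:P2(v=0,ok=F)] out:P1(v=0); bubbles=1
Tick 6: [PARSE:-, VALIDATE:P4(v=2,ok=T), TRANSFORM:P3(v=0,ok=F), EMIT:-] out:P2(v=0); bubbles=2
Tick 7: [PARSE:-, VALIDATE:-, TRANSFORM:P4(v=10,ok=T), EMIT:P3(v=0,ok=F)] out:-; bubbles=2
Tick 8: [PARSE:-, VALIDATE:-, TRANSFORM:-, EMIT:P4(v=10,ok=T)] out:P3(v=0); bubbles=3
Tick 9: [PARSE:-, VALIDATE:-, TRANSFORM:-, EMIT:-] out:P4(v=10); bubbles=4
Total bubble-slots: 20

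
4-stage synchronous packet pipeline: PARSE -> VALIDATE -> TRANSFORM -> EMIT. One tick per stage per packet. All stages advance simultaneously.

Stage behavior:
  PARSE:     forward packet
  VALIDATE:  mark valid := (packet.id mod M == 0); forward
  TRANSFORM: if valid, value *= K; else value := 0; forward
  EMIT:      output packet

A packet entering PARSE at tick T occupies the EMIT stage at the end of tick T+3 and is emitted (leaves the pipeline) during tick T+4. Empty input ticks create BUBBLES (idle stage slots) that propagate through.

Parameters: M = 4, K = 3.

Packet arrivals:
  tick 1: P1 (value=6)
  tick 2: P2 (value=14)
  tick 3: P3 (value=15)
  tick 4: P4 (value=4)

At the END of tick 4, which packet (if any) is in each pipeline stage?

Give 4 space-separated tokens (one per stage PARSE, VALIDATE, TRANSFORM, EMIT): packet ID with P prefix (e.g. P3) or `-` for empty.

Tick 1: [PARSE:P1(v=6,ok=F), VALIDATE:-, TRANSFORM:-, EMIT:-] out:-; in:P1
Tick 2: [PARSE:P2(v=14,ok=F), VALIDATE:P1(v=6,ok=F), TRANSFORM:-, EMIT:-] out:-; in:P2
Tick 3: [PARSE:P3(v=15,ok=F), VALIDATE:P2(v=14,ok=F), TRANSFORM:P1(v=0,ok=F), EMIT:-] out:-; in:P3
Tick 4: [PARSE:P4(v=4,ok=F), VALIDATE:P3(v=15,ok=F), TRANSFORM:P2(v=0,ok=F), EMIT:P1(v=0,ok=F)] out:-; in:P4
At end of tick 4: ['P4', 'P3', 'P2', 'P1']

Answer: P4 P3 P2 P1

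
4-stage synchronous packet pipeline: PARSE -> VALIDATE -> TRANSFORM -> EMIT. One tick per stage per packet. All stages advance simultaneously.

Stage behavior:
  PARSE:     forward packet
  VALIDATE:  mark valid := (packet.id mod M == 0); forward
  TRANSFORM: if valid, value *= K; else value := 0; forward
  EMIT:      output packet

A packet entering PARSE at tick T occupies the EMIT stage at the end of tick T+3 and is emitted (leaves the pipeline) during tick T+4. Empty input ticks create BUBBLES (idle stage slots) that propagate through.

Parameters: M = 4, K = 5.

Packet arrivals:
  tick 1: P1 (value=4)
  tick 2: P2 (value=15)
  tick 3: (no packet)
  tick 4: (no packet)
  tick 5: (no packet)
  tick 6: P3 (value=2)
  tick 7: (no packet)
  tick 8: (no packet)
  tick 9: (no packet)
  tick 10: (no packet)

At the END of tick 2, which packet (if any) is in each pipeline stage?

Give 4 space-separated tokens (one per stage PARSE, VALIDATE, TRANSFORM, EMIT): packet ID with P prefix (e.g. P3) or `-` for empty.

Answer: P2 P1 - -

Derivation:
Tick 1: [PARSE:P1(v=4,ok=F), VALIDATE:-, TRANSFORM:-, EMIT:-] out:-; in:P1
Tick 2: [PARSE:P2(v=15,ok=F), VALIDATE:P1(v=4,ok=F), TRANSFORM:-, EMIT:-] out:-; in:P2
At end of tick 2: ['P2', 'P1', '-', '-']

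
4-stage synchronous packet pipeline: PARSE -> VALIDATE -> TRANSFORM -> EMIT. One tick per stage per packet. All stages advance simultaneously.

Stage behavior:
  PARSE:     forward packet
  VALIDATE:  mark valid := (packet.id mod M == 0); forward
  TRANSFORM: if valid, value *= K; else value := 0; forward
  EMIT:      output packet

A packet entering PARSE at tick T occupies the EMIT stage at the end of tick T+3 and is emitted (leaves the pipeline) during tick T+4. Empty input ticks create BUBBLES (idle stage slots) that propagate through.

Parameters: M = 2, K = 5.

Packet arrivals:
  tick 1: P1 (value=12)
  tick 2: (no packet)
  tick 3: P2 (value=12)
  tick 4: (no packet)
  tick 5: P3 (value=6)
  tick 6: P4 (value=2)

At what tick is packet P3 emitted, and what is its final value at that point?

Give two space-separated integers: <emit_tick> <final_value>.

Tick 1: [PARSE:P1(v=12,ok=F), VALIDATE:-, TRANSFORM:-, EMIT:-] out:-; in:P1
Tick 2: [PARSE:-, VALIDATE:P1(v=12,ok=F), TRANSFORM:-, EMIT:-] out:-; in:-
Tick 3: [PARSE:P2(v=12,ok=F), VALIDATE:-, TRANSFORM:P1(v=0,ok=F), EMIT:-] out:-; in:P2
Tick 4: [PARSE:-, VALIDATE:P2(v=12,ok=T), TRANSFORM:-, EMIT:P1(v=0,ok=F)] out:-; in:-
Tick 5: [PARSE:P3(v=6,ok=F), VALIDATE:-, TRANSFORM:P2(v=60,ok=T), EMIT:-] out:P1(v=0); in:P3
Tick 6: [PARSE:P4(v=2,ok=F), VALIDATE:P3(v=6,ok=F), TRANSFORM:-, EMIT:P2(v=60,ok=T)] out:-; in:P4
Tick 7: [PARSE:-, VALIDATE:P4(v=2,ok=T), TRANSFORM:P3(v=0,ok=F), EMIT:-] out:P2(v=60); in:-
Tick 8: [PARSE:-, VALIDATE:-, TRANSFORM:P4(v=10,ok=T), EMIT:P3(v=0,ok=F)] out:-; in:-
Tick 9: [PARSE:-, VALIDATE:-, TRANSFORM:-, EMIT:P4(v=10,ok=T)] out:P3(v=0); in:-
Tick 10: [PARSE:-, VALIDATE:-, TRANSFORM:-, EMIT:-] out:P4(v=10); in:-
P3: arrives tick 5, valid=False (id=3, id%2=1), emit tick 9, final value 0

Answer: 9 0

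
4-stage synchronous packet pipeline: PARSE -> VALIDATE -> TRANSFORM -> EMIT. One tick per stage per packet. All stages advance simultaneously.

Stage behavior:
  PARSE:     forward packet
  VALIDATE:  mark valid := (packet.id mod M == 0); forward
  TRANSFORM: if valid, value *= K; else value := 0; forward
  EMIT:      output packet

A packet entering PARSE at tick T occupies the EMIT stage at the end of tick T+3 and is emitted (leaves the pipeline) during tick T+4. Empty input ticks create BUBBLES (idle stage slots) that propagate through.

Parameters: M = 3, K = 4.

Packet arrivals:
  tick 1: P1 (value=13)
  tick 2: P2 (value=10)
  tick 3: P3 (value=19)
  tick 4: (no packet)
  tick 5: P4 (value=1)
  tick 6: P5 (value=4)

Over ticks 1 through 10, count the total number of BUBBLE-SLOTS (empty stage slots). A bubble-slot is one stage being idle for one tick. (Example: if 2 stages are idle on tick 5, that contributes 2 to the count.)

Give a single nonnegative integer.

Answer: 20

Derivation:
Tick 1: [PARSE:P1(v=13,ok=F), VALIDATE:-, TRANSFORM:-, EMIT:-] out:-; bubbles=3
Tick 2: [PARSE:P2(v=10,ok=F), VALIDATE:P1(v=13,ok=F), TRANSFORM:-, EMIT:-] out:-; bubbles=2
Tick 3: [PARSE:P3(v=19,ok=F), VALIDATE:P2(v=10,ok=F), TRANSFORM:P1(v=0,ok=F), EMIT:-] out:-; bubbles=1
Tick 4: [PARSE:-, VALIDATE:P3(v=19,ok=T), TRANSFORM:P2(v=0,ok=F), EMIT:P1(v=0,ok=F)] out:-; bubbles=1
Tick 5: [PARSE:P4(v=1,ok=F), VALIDATE:-, TRANSFORM:P3(v=76,ok=T), EMIT:P2(v=0,ok=F)] out:P1(v=0); bubbles=1
Tick 6: [PARSE:P5(v=4,ok=F), VALIDATE:P4(v=1,ok=F), TRANSFORM:-, EMIT:P3(v=76,ok=T)] out:P2(v=0); bubbles=1
Tick 7: [PARSE:-, VALIDATE:P5(v=4,ok=F), TRANSFORM:P4(v=0,ok=F), EMIT:-] out:P3(v=76); bubbles=2
Tick 8: [PARSE:-, VALIDATE:-, TRANSFORM:P5(v=0,ok=F), EMIT:P4(v=0,ok=F)] out:-; bubbles=2
Tick 9: [PARSE:-, VALIDATE:-, TRANSFORM:-, EMIT:P5(v=0,ok=F)] out:P4(v=0); bubbles=3
Tick 10: [PARSE:-, VALIDATE:-, TRANSFORM:-, EMIT:-] out:P5(v=0); bubbles=4
Total bubble-slots: 20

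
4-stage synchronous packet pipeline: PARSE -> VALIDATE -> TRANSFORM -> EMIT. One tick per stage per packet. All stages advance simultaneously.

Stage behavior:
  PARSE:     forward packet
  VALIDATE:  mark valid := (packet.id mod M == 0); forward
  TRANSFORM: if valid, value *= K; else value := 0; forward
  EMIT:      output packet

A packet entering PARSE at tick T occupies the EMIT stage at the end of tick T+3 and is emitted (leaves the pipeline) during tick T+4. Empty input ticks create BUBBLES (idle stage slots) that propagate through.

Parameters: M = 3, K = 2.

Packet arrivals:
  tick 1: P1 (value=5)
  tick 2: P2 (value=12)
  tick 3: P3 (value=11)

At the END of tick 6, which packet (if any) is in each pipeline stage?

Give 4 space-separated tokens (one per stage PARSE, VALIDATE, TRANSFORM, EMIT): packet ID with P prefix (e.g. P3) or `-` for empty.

Tick 1: [PARSE:P1(v=5,ok=F), VALIDATE:-, TRANSFORM:-, EMIT:-] out:-; in:P1
Tick 2: [PARSE:P2(v=12,ok=F), VALIDATE:P1(v=5,ok=F), TRANSFORM:-, EMIT:-] out:-; in:P2
Tick 3: [PARSE:P3(v=11,ok=F), VALIDATE:P2(v=12,ok=F), TRANSFORM:P1(v=0,ok=F), EMIT:-] out:-; in:P3
Tick 4: [PARSE:-, VALIDATE:P3(v=11,ok=T), TRANSFORM:P2(v=0,ok=F), EMIT:P1(v=0,ok=F)] out:-; in:-
Tick 5: [PARSE:-, VALIDATE:-, TRANSFORM:P3(v=22,ok=T), EMIT:P2(v=0,ok=F)] out:P1(v=0); in:-
Tick 6: [PARSE:-, VALIDATE:-, TRANSFORM:-, EMIT:P3(v=22,ok=T)] out:P2(v=0); in:-
At end of tick 6: ['-', '-', '-', 'P3']

Answer: - - - P3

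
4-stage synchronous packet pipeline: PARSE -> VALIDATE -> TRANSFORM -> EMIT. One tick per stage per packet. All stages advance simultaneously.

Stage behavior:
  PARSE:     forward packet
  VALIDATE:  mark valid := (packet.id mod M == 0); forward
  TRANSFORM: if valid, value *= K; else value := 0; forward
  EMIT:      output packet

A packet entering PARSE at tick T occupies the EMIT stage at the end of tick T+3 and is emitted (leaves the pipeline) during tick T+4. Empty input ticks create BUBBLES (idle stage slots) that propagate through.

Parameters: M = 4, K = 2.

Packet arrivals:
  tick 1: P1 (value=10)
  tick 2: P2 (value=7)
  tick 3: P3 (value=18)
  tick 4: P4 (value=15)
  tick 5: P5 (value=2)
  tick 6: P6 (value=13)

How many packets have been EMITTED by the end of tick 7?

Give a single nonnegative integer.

Answer: 3

Derivation:
Tick 1: [PARSE:P1(v=10,ok=F), VALIDATE:-, TRANSFORM:-, EMIT:-] out:-; in:P1
Tick 2: [PARSE:P2(v=7,ok=F), VALIDATE:P1(v=10,ok=F), TRANSFORM:-, EMIT:-] out:-; in:P2
Tick 3: [PARSE:P3(v=18,ok=F), VALIDATE:P2(v=7,ok=F), TRANSFORM:P1(v=0,ok=F), EMIT:-] out:-; in:P3
Tick 4: [PARSE:P4(v=15,ok=F), VALIDATE:P3(v=18,ok=F), TRANSFORM:P2(v=0,ok=F), EMIT:P1(v=0,ok=F)] out:-; in:P4
Tick 5: [PARSE:P5(v=2,ok=F), VALIDATE:P4(v=15,ok=T), TRANSFORM:P3(v=0,ok=F), EMIT:P2(v=0,ok=F)] out:P1(v=0); in:P5
Tick 6: [PARSE:P6(v=13,ok=F), VALIDATE:P5(v=2,ok=F), TRANSFORM:P4(v=30,ok=T), EMIT:P3(v=0,ok=F)] out:P2(v=0); in:P6
Tick 7: [PARSE:-, VALIDATE:P6(v=13,ok=F), TRANSFORM:P5(v=0,ok=F), EMIT:P4(v=30,ok=T)] out:P3(v=0); in:-
Emitted by tick 7: ['P1', 'P2', 'P3']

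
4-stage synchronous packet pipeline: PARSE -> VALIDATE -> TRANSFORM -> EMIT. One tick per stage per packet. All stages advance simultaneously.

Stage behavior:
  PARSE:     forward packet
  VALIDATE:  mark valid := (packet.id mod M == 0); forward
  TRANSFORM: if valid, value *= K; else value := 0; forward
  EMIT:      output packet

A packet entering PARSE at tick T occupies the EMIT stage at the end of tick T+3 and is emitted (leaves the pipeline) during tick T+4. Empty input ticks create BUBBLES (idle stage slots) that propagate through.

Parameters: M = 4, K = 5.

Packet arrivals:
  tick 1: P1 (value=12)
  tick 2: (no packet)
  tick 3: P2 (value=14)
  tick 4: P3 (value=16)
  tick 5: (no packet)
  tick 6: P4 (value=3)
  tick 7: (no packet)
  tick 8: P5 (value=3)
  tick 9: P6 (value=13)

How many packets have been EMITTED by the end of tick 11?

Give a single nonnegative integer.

Answer: 4

Derivation:
Tick 1: [PARSE:P1(v=12,ok=F), VALIDATE:-, TRANSFORM:-, EMIT:-] out:-; in:P1
Tick 2: [PARSE:-, VALIDATE:P1(v=12,ok=F), TRANSFORM:-, EMIT:-] out:-; in:-
Tick 3: [PARSE:P2(v=14,ok=F), VALIDATE:-, TRANSFORM:P1(v=0,ok=F), EMIT:-] out:-; in:P2
Tick 4: [PARSE:P3(v=16,ok=F), VALIDATE:P2(v=14,ok=F), TRANSFORM:-, EMIT:P1(v=0,ok=F)] out:-; in:P3
Tick 5: [PARSE:-, VALIDATE:P3(v=16,ok=F), TRANSFORM:P2(v=0,ok=F), EMIT:-] out:P1(v=0); in:-
Tick 6: [PARSE:P4(v=3,ok=F), VALIDATE:-, TRANSFORM:P3(v=0,ok=F), EMIT:P2(v=0,ok=F)] out:-; in:P4
Tick 7: [PARSE:-, VALIDATE:P4(v=3,ok=T), TRANSFORM:-, EMIT:P3(v=0,ok=F)] out:P2(v=0); in:-
Tick 8: [PARSE:P5(v=3,ok=F), VALIDATE:-, TRANSFORM:P4(v=15,ok=T), EMIT:-] out:P3(v=0); in:P5
Tick 9: [PARSE:P6(v=13,ok=F), VALIDATE:P5(v=3,ok=F), TRANSFORM:-, EMIT:P4(v=15,ok=T)] out:-; in:P6
Tick 10: [PARSE:-, VALIDATE:P6(v=13,ok=F), TRANSFORM:P5(v=0,ok=F), EMIT:-] out:P4(v=15); in:-
Tick 11: [PARSE:-, VALIDATE:-, TRANSFORM:P6(v=0,ok=F), EMIT:P5(v=0,ok=F)] out:-; in:-
Emitted by tick 11: ['P1', 'P2', 'P3', 'P4']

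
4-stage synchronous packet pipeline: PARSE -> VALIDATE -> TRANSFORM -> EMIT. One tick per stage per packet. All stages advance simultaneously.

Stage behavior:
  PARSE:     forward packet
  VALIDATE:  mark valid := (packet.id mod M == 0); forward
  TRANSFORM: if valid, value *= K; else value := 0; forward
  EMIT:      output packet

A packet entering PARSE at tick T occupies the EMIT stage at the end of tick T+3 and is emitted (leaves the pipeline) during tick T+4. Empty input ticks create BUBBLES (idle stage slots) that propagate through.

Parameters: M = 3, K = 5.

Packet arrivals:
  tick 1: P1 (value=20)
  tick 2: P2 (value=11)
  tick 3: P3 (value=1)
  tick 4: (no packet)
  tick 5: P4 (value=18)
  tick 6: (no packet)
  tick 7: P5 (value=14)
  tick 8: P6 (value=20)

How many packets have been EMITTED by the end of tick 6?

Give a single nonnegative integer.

Answer: 2

Derivation:
Tick 1: [PARSE:P1(v=20,ok=F), VALIDATE:-, TRANSFORM:-, EMIT:-] out:-; in:P1
Tick 2: [PARSE:P2(v=11,ok=F), VALIDATE:P1(v=20,ok=F), TRANSFORM:-, EMIT:-] out:-; in:P2
Tick 3: [PARSE:P3(v=1,ok=F), VALIDATE:P2(v=11,ok=F), TRANSFORM:P1(v=0,ok=F), EMIT:-] out:-; in:P3
Tick 4: [PARSE:-, VALIDATE:P3(v=1,ok=T), TRANSFORM:P2(v=0,ok=F), EMIT:P1(v=0,ok=F)] out:-; in:-
Tick 5: [PARSE:P4(v=18,ok=F), VALIDATE:-, TRANSFORM:P3(v=5,ok=T), EMIT:P2(v=0,ok=F)] out:P1(v=0); in:P4
Tick 6: [PARSE:-, VALIDATE:P4(v=18,ok=F), TRANSFORM:-, EMIT:P3(v=5,ok=T)] out:P2(v=0); in:-
Emitted by tick 6: ['P1', 'P2']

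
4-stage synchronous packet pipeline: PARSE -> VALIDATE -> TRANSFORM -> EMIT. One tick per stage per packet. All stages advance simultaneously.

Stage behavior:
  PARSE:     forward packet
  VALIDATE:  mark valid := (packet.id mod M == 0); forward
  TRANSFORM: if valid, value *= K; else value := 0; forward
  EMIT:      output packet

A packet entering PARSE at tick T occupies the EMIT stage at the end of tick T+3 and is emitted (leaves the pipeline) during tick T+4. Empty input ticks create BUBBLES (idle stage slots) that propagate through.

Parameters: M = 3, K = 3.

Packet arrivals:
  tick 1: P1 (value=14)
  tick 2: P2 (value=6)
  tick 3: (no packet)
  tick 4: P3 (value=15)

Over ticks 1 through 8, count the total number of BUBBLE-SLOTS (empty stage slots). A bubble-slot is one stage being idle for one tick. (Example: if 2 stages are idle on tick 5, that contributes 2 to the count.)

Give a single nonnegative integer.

Answer: 20

Derivation:
Tick 1: [PARSE:P1(v=14,ok=F), VALIDATE:-, TRANSFORM:-, EMIT:-] out:-; bubbles=3
Tick 2: [PARSE:P2(v=6,ok=F), VALIDATE:P1(v=14,ok=F), TRANSFORM:-, EMIT:-] out:-; bubbles=2
Tick 3: [PARSE:-, VALIDATE:P2(v=6,ok=F), TRANSFORM:P1(v=0,ok=F), EMIT:-] out:-; bubbles=2
Tick 4: [PARSE:P3(v=15,ok=F), VALIDATE:-, TRANSFORM:P2(v=0,ok=F), EMIT:P1(v=0,ok=F)] out:-; bubbles=1
Tick 5: [PARSE:-, VALIDATE:P3(v=15,ok=T), TRANSFORM:-, EMIT:P2(v=0,ok=F)] out:P1(v=0); bubbles=2
Tick 6: [PARSE:-, VALIDATE:-, TRANSFORM:P3(v=45,ok=T), EMIT:-] out:P2(v=0); bubbles=3
Tick 7: [PARSE:-, VALIDATE:-, TRANSFORM:-, EMIT:P3(v=45,ok=T)] out:-; bubbles=3
Tick 8: [PARSE:-, VALIDATE:-, TRANSFORM:-, EMIT:-] out:P3(v=45); bubbles=4
Total bubble-slots: 20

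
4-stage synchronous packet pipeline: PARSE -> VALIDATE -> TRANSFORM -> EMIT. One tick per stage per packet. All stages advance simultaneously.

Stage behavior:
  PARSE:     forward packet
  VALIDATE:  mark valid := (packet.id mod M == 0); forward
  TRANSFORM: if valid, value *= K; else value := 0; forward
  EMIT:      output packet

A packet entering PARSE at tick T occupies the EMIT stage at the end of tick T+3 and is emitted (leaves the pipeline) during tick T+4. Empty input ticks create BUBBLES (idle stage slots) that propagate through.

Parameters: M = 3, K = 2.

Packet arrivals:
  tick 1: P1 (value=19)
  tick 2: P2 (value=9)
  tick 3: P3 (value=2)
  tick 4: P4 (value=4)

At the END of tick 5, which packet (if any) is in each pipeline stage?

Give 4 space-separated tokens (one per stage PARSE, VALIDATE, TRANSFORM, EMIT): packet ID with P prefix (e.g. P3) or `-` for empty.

Answer: - P4 P3 P2

Derivation:
Tick 1: [PARSE:P1(v=19,ok=F), VALIDATE:-, TRANSFORM:-, EMIT:-] out:-; in:P1
Tick 2: [PARSE:P2(v=9,ok=F), VALIDATE:P1(v=19,ok=F), TRANSFORM:-, EMIT:-] out:-; in:P2
Tick 3: [PARSE:P3(v=2,ok=F), VALIDATE:P2(v=9,ok=F), TRANSFORM:P1(v=0,ok=F), EMIT:-] out:-; in:P3
Tick 4: [PARSE:P4(v=4,ok=F), VALIDATE:P3(v=2,ok=T), TRANSFORM:P2(v=0,ok=F), EMIT:P1(v=0,ok=F)] out:-; in:P4
Tick 5: [PARSE:-, VALIDATE:P4(v=4,ok=F), TRANSFORM:P3(v=4,ok=T), EMIT:P2(v=0,ok=F)] out:P1(v=0); in:-
At end of tick 5: ['-', 'P4', 'P3', 'P2']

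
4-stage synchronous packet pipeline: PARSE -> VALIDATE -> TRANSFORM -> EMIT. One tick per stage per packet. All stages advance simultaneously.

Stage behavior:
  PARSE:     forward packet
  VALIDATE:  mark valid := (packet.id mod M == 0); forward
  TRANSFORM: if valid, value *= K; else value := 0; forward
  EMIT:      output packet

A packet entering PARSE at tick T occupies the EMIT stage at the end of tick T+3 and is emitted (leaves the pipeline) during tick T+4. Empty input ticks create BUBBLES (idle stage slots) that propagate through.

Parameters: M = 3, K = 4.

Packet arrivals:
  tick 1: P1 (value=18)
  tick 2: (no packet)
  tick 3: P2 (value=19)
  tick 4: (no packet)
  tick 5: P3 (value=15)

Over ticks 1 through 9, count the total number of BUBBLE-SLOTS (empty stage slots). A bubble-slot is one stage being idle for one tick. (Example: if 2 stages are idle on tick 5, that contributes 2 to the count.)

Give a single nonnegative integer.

Answer: 24

Derivation:
Tick 1: [PARSE:P1(v=18,ok=F), VALIDATE:-, TRANSFORM:-, EMIT:-] out:-; bubbles=3
Tick 2: [PARSE:-, VALIDATE:P1(v=18,ok=F), TRANSFORM:-, EMIT:-] out:-; bubbles=3
Tick 3: [PARSE:P2(v=19,ok=F), VALIDATE:-, TRANSFORM:P1(v=0,ok=F), EMIT:-] out:-; bubbles=2
Tick 4: [PARSE:-, VALIDATE:P2(v=19,ok=F), TRANSFORM:-, EMIT:P1(v=0,ok=F)] out:-; bubbles=2
Tick 5: [PARSE:P3(v=15,ok=F), VALIDATE:-, TRANSFORM:P2(v=0,ok=F), EMIT:-] out:P1(v=0); bubbles=2
Tick 6: [PARSE:-, VALIDATE:P3(v=15,ok=T), TRANSFORM:-, EMIT:P2(v=0,ok=F)] out:-; bubbles=2
Tick 7: [PARSE:-, VALIDATE:-, TRANSFORM:P3(v=60,ok=T), EMIT:-] out:P2(v=0); bubbles=3
Tick 8: [PARSE:-, VALIDATE:-, TRANSFORM:-, EMIT:P3(v=60,ok=T)] out:-; bubbles=3
Tick 9: [PARSE:-, VALIDATE:-, TRANSFORM:-, EMIT:-] out:P3(v=60); bubbles=4
Total bubble-slots: 24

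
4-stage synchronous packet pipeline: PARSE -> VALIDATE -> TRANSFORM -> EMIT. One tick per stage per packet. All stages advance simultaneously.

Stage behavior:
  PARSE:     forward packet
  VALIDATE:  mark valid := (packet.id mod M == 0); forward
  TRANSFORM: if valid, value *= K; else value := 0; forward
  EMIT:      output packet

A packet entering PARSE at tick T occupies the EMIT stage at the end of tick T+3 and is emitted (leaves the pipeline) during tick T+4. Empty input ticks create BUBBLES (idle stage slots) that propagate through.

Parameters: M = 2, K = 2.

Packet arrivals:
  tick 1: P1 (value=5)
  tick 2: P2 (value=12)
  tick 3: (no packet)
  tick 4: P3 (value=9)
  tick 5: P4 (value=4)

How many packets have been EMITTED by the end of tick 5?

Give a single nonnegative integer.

Answer: 1

Derivation:
Tick 1: [PARSE:P1(v=5,ok=F), VALIDATE:-, TRANSFORM:-, EMIT:-] out:-; in:P1
Tick 2: [PARSE:P2(v=12,ok=F), VALIDATE:P1(v=5,ok=F), TRANSFORM:-, EMIT:-] out:-; in:P2
Tick 3: [PARSE:-, VALIDATE:P2(v=12,ok=T), TRANSFORM:P1(v=0,ok=F), EMIT:-] out:-; in:-
Tick 4: [PARSE:P3(v=9,ok=F), VALIDATE:-, TRANSFORM:P2(v=24,ok=T), EMIT:P1(v=0,ok=F)] out:-; in:P3
Tick 5: [PARSE:P4(v=4,ok=F), VALIDATE:P3(v=9,ok=F), TRANSFORM:-, EMIT:P2(v=24,ok=T)] out:P1(v=0); in:P4
Emitted by tick 5: ['P1']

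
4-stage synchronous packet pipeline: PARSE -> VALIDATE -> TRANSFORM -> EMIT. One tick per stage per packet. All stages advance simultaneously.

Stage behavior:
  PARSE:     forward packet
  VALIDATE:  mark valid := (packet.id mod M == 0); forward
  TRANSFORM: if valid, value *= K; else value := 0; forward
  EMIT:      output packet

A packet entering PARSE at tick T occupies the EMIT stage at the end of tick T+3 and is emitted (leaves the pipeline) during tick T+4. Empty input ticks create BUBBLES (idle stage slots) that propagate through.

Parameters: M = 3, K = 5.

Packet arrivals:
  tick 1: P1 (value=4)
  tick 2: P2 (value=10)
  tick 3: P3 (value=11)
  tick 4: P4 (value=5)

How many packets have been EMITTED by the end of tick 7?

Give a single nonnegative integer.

Answer: 3

Derivation:
Tick 1: [PARSE:P1(v=4,ok=F), VALIDATE:-, TRANSFORM:-, EMIT:-] out:-; in:P1
Tick 2: [PARSE:P2(v=10,ok=F), VALIDATE:P1(v=4,ok=F), TRANSFORM:-, EMIT:-] out:-; in:P2
Tick 3: [PARSE:P3(v=11,ok=F), VALIDATE:P2(v=10,ok=F), TRANSFORM:P1(v=0,ok=F), EMIT:-] out:-; in:P3
Tick 4: [PARSE:P4(v=5,ok=F), VALIDATE:P3(v=11,ok=T), TRANSFORM:P2(v=0,ok=F), EMIT:P1(v=0,ok=F)] out:-; in:P4
Tick 5: [PARSE:-, VALIDATE:P4(v=5,ok=F), TRANSFORM:P3(v=55,ok=T), EMIT:P2(v=0,ok=F)] out:P1(v=0); in:-
Tick 6: [PARSE:-, VALIDATE:-, TRANSFORM:P4(v=0,ok=F), EMIT:P3(v=55,ok=T)] out:P2(v=0); in:-
Tick 7: [PARSE:-, VALIDATE:-, TRANSFORM:-, EMIT:P4(v=0,ok=F)] out:P3(v=55); in:-
Emitted by tick 7: ['P1', 'P2', 'P3']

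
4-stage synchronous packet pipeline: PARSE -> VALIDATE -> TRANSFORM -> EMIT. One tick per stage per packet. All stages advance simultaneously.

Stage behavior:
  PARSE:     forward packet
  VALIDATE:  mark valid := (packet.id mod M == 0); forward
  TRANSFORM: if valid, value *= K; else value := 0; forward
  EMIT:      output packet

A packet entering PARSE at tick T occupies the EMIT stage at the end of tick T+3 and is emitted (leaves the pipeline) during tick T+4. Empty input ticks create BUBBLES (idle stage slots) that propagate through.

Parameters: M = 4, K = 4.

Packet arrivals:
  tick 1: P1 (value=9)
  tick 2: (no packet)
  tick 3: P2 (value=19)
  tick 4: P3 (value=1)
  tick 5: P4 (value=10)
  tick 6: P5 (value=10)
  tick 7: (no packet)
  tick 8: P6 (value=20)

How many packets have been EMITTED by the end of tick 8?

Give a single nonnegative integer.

Tick 1: [PARSE:P1(v=9,ok=F), VALIDATE:-, TRANSFORM:-, EMIT:-] out:-; in:P1
Tick 2: [PARSE:-, VALIDATE:P1(v=9,ok=F), TRANSFORM:-, EMIT:-] out:-; in:-
Tick 3: [PARSE:P2(v=19,ok=F), VALIDATE:-, TRANSFORM:P1(v=0,ok=F), EMIT:-] out:-; in:P2
Tick 4: [PARSE:P3(v=1,ok=F), VALIDATE:P2(v=19,ok=F), TRANSFORM:-, EMIT:P1(v=0,ok=F)] out:-; in:P3
Tick 5: [PARSE:P4(v=10,ok=F), VALIDATE:P3(v=1,ok=F), TRANSFORM:P2(v=0,ok=F), EMIT:-] out:P1(v=0); in:P4
Tick 6: [PARSE:P5(v=10,ok=F), VALIDATE:P4(v=10,ok=T), TRANSFORM:P3(v=0,ok=F), EMIT:P2(v=0,ok=F)] out:-; in:P5
Tick 7: [PARSE:-, VALIDATE:P5(v=10,ok=F), TRANSFORM:P4(v=40,ok=T), EMIT:P3(v=0,ok=F)] out:P2(v=0); in:-
Tick 8: [PARSE:P6(v=20,ok=F), VALIDATE:-, TRANSFORM:P5(v=0,ok=F), EMIT:P4(v=40,ok=T)] out:P3(v=0); in:P6
Emitted by tick 8: ['P1', 'P2', 'P3']

Answer: 3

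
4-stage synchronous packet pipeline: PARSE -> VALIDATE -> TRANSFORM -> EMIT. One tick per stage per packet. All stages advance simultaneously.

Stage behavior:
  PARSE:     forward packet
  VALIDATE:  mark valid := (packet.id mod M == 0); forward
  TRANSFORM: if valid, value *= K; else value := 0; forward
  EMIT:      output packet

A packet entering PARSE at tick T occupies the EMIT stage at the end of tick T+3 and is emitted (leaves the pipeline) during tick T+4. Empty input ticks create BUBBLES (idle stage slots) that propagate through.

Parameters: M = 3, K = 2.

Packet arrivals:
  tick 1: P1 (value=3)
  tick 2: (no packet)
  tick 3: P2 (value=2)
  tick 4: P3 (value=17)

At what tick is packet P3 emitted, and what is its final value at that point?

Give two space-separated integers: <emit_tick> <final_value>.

Tick 1: [PARSE:P1(v=3,ok=F), VALIDATE:-, TRANSFORM:-, EMIT:-] out:-; in:P1
Tick 2: [PARSE:-, VALIDATE:P1(v=3,ok=F), TRANSFORM:-, EMIT:-] out:-; in:-
Tick 3: [PARSE:P2(v=2,ok=F), VALIDATE:-, TRANSFORM:P1(v=0,ok=F), EMIT:-] out:-; in:P2
Tick 4: [PARSE:P3(v=17,ok=F), VALIDATE:P2(v=2,ok=F), TRANSFORM:-, EMIT:P1(v=0,ok=F)] out:-; in:P3
Tick 5: [PARSE:-, VALIDATE:P3(v=17,ok=T), TRANSFORM:P2(v=0,ok=F), EMIT:-] out:P1(v=0); in:-
Tick 6: [PARSE:-, VALIDATE:-, TRANSFORM:P3(v=34,ok=T), EMIT:P2(v=0,ok=F)] out:-; in:-
Tick 7: [PARSE:-, VALIDATE:-, TRANSFORM:-, EMIT:P3(v=34,ok=T)] out:P2(v=0); in:-
Tick 8: [PARSE:-, VALIDATE:-, TRANSFORM:-, EMIT:-] out:P3(v=34); in:-
P3: arrives tick 4, valid=True (id=3, id%3=0), emit tick 8, final value 34

Answer: 8 34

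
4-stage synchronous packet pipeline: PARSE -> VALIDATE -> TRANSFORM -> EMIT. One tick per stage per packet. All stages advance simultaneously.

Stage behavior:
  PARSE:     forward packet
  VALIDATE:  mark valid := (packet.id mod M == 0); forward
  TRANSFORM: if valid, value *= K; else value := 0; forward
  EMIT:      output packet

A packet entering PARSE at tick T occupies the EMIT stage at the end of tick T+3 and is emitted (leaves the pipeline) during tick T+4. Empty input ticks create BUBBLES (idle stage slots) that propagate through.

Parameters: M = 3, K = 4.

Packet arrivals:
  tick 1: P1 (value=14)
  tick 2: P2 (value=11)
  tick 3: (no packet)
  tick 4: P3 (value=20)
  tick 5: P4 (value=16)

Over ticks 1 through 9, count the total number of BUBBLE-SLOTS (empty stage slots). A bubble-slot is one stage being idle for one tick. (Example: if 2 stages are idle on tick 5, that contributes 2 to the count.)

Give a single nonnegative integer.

Tick 1: [PARSE:P1(v=14,ok=F), VALIDATE:-, TRANSFORM:-, EMIT:-] out:-; bubbles=3
Tick 2: [PARSE:P2(v=11,ok=F), VALIDATE:P1(v=14,ok=F), TRANSFORM:-, EMIT:-] out:-; bubbles=2
Tick 3: [PARSE:-, VALIDATE:P2(v=11,ok=F), TRANSFORM:P1(v=0,ok=F), EMIT:-] out:-; bubbles=2
Tick 4: [PARSE:P3(v=20,ok=F), VALIDATE:-, TRANSFORM:P2(v=0,ok=F), EMIT:P1(v=0,ok=F)] out:-; bubbles=1
Tick 5: [PARSE:P4(v=16,ok=F), VALIDATE:P3(v=20,ok=T), TRANSFORM:-, EMIT:P2(v=0,ok=F)] out:P1(v=0); bubbles=1
Tick 6: [PARSE:-, VALIDATE:P4(v=16,ok=F), TRANSFORM:P3(v=80,ok=T), EMIT:-] out:P2(v=0); bubbles=2
Tick 7: [PARSE:-, VALIDATE:-, TRANSFORM:P4(v=0,ok=F), EMIT:P3(v=80,ok=T)] out:-; bubbles=2
Tick 8: [PARSE:-, VALIDATE:-, TRANSFORM:-, EMIT:P4(v=0,ok=F)] out:P3(v=80); bubbles=3
Tick 9: [PARSE:-, VALIDATE:-, TRANSFORM:-, EMIT:-] out:P4(v=0); bubbles=4
Total bubble-slots: 20

Answer: 20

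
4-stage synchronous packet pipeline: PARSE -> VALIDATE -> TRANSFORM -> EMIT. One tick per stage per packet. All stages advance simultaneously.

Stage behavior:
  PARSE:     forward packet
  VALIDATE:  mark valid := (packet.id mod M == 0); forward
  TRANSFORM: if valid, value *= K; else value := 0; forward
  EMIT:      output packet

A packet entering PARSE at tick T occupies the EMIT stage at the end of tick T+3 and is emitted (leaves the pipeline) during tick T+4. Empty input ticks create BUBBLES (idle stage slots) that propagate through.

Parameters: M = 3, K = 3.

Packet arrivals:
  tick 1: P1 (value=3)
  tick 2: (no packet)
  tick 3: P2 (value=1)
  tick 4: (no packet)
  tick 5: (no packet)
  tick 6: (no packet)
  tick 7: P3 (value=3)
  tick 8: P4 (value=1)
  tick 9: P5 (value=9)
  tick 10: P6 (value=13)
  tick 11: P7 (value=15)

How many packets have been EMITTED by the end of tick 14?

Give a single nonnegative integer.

Answer: 6

Derivation:
Tick 1: [PARSE:P1(v=3,ok=F), VALIDATE:-, TRANSFORM:-, EMIT:-] out:-; in:P1
Tick 2: [PARSE:-, VALIDATE:P1(v=3,ok=F), TRANSFORM:-, EMIT:-] out:-; in:-
Tick 3: [PARSE:P2(v=1,ok=F), VALIDATE:-, TRANSFORM:P1(v=0,ok=F), EMIT:-] out:-; in:P2
Tick 4: [PARSE:-, VALIDATE:P2(v=1,ok=F), TRANSFORM:-, EMIT:P1(v=0,ok=F)] out:-; in:-
Tick 5: [PARSE:-, VALIDATE:-, TRANSFORM:P2(v=0,ok=F), EMIT:-] out:P1(v=0); in:-
Tick 6: [PARSE:-, VALIDATE:-, TRANSFORM:-, EMIT:P2(v=0,ok=F)] out:-; in:-
Tick 7: [PARSE:P3(v=3,ok=F), VALIDATE:-, TRANSFORM:-, EMIT:-] out:P2(v=0); in:P3
Tick 8: [PARSE:P4(v=1,ok=F), VALIDATE:P3(v=3,ok=T), TRANSFORM:-, EMIT:-] out:-; in:P4
Tick 9: [PARSE:P5(v=9,ok=F), VALIDATE:P4(v=1,ok=F), TRANSFORM:P3(v=9,ok=T), EMIT:-] out:-; in:P5
Tick 10: [PARSE:P6(v=13,ok=F), VALIDATE:P5(v=9,ok=F), TRANSFORM:P4(v=0,ok=F), EMIT:P3(v=9,ok=T)] out:-; in:P6
Tick 11: [PARSE:P7(v=15,ok=F), VALIDATE:P6(v=13,ok=T), TRANSFORM:P5(v=0,ok=F), EMIT:P4(v=0,ok=F)] out:P3(v=9); in:P7
Tick 12: [PARSE:-, VALIDATE:P7(v=15,ok=F), TRANSFORM:P6(v=39,ok=T), EMIT:P5(v=0,ok=F)] out:P4(v=0); in:-
Tick 13: [PARSE:-, VALIDATE:-, TRANSFORM:P7(v=0,ok=F), EMIT:P6(v=39,ok=T)] out:P5(v=0); in:-
Tick 14: [PARSE:-, VALIDATE:-, TRANSFORM:-, EMIT:P7(v=0,ok=F)] out:P6(v=39); in:-
Emitted by tick 14: ['P1', 'P2', 'P3', 'P4', 'P5', 'P6']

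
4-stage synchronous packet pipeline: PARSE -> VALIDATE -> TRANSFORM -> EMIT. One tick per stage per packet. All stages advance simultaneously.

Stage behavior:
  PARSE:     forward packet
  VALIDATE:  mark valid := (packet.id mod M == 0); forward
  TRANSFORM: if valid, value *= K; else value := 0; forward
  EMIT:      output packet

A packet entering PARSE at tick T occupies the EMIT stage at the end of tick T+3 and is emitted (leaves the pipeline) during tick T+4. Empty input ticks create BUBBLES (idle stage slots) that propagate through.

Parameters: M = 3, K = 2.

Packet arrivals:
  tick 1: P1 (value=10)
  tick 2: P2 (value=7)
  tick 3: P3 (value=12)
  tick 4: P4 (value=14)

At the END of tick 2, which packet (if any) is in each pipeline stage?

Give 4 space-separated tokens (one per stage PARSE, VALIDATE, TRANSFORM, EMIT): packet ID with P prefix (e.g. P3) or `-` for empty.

Tick 1: [PARSE:P1(v=10,ok=F), VALIDATE:-, TRANSFORM:-, EMIT:-] out:-; in:P1
Tick 2: [PARSE:P2(v=7,ok=F), VALIDATE:P1(v=10,ok=F), TRANSFORM:-, EMIT:-] out:-; in:P2
At end of tick 2: ['P2', 'P1', '-', '-']

Answer: P2 P1 - -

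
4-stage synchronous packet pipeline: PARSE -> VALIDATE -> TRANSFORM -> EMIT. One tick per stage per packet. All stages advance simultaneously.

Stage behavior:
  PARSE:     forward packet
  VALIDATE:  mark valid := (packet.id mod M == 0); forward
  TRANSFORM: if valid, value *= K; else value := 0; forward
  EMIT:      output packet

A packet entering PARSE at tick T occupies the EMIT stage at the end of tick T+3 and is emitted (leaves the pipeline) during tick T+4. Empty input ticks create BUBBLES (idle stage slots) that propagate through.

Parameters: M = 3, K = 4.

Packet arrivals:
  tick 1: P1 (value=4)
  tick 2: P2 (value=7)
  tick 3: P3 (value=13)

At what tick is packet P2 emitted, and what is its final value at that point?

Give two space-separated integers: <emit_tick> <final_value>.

Tick 1: [PARSE:P1(v=4,ok=F), VALIDATE:-, TRANSFORM:-, EMIT:-] out:-; in:P1
Tick 2: [PARSE:P2(v=7,ok=F), VALIDATE:P1(v=4,ok=F), TRANSFORM:-, EMIT:-] out:-; in:P2
Tick 3: [PARSE:P3(v=13,ok=F), VALIDATE:P2(v=7,ok=F), TRANSFORM:P1(v=0,ok=F), EMIT:-] out:-; in:P3
Tick 4: [PARSE:-, VALIDATE:P3(v=13,ok=T), TRANSFORM:P2(v=0,ok=F), EMIT:P1(v=0,ok=F)] out:-; in:-
Tick 5: [PARSE:-, VALIDATE:-, TRANSFORM:P3(v=52,ok=T), EMIT:P2(v=0,ok=F)] out:P1(v=0); in:-
Tick 6: [PARSE:-, VALIDATE:-, TRANSFORM:-, EMIT:P3(v=52,ok=T)] out:P2(v=0); in:-
Tick 7: [PARSE:-, VALIDATE:-, TRANSFORM:-, EMIT:-] out:P3(v=52); in:-
P2: arrives tick 2, valid=False (id=2, id%3=2), emit tick 6, final value 0

Answer: 6 0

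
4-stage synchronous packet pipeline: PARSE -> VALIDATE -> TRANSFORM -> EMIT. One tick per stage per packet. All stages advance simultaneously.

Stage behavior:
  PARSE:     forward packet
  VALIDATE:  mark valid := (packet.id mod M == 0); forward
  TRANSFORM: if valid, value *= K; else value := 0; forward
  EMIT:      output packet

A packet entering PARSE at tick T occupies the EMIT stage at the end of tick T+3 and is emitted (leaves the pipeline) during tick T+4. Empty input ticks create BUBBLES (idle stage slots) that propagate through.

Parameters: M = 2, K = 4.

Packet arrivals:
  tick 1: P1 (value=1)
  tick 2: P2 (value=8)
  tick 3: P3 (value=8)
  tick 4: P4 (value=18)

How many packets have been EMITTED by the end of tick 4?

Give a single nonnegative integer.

Answer: 0

Derivation:
Tick 1: [PARSE:P1(v=1,ok=F), VALIDATE:-, TRANSFORM:-, EMIT:-] out:-; in:P1
Tick 2: [PARSE:P2(v=8,ok=F), VALIDATE:P1(v=1,ok=F), TRANSFORM:-, EMIT:-] out:-; in:P2
Tick 3: [PARSE:P3(v=8,ok=F), VALIDATE:P2(v=8,ok=T), TRANSFORM:P1(v=0,ok=F), EMIT:-] out:-; in:P3
Tick 4: [PARSE:P4(v=18,ok=F), VALIDATE:P3(v=8,ok=F), TRANSFORM:P2(v=32,ok=T), EMIT:P1(v=0,ok=F)] out:-; in:P4
Emitted by tick 4: []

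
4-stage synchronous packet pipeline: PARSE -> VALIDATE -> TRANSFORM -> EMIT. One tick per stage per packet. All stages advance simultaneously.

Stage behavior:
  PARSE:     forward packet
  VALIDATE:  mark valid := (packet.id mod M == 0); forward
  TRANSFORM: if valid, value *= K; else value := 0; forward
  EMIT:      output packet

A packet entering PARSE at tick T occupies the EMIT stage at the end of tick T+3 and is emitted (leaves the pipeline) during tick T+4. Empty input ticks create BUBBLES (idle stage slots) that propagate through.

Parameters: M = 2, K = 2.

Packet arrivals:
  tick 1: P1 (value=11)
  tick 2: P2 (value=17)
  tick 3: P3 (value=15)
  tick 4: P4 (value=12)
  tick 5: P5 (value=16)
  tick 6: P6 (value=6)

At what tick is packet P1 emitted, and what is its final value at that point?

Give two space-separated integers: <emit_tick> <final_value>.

Tick 1: [PARSE:P1(v=11,ok=F), VALIDATE:-, TRANSFORM:-, EMIT:-] out:-; in:P1
Tick 2: [PARSE:P2(v=17,ok=F), VALIDATE:P1(v=11,ok=F), TRANSFORM:-, EMIT:-] out:-; in:P2
Tick 3: [PARSE:P3(v=15,ok=F), VALIDATE:P2(v=17,ok=T), TRANSFORM:P1(v=0,ok=F), EMIT:-] out:-; in:P3
Tick 4: [PARSE:P4(v=12,ok=F), VALIDATE:P3(v=15,ok=F), TRANSFORM:P2(v=34,ok=T), EMIT:P1(v=0,ok=F)] out:-; in:P4
Tick 5: [PARSE:P5(v=16,ok=F), VALIDATE:P4(v=12,ok=T), TRANSFORM:P3(v=0,ok=F), EMIT:P2(v=34,ok=T)] out:P1(v=0); in:P5
Tick 6: [PARSE:P6(v=6,ok=F), VALIDATE:P5(v=16,ok=F), TRANSFORM:P4(v=24,ok=T), EMIT:P3(v=0,ok=F)] out:P2(v=34); in:P6
Tick 7: [PARSE:-, VALIDATE:P6(v=6,ok=T), TRANSFORM:P5(v=0,ok=F), EMIT:P4(v=24,ok=T)] out:P3(v=0); in:-
Tick 8: [PARSE:-, VALIDATE:-, TRANSFORM:P6(v=12,ok=T), EMIT:P5(v=0,ok=F)] out:P4(v=24); in:-
Tick 9: [PARSE:-, VALIDATE:-, TRANSFORM:-, EMIT:P6(v=12,ok=T)] out:P5(v=0); in:-
Tick 10: [PARSE:-, VALIDATE:-, TRANSFORM:-, EMIT:-] out:P6(v=12); in:-
P1: arrives tick 1, valid=False (id=1, id%2=1), emit tick 5, final value 0

Answer: 5 0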